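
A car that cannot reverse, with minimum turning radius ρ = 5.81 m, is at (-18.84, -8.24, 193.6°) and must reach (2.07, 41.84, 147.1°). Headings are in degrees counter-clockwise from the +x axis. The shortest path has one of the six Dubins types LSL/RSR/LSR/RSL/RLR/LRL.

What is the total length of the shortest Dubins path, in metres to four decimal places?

Let ψ = atan2(Δy, Δx) = atan2(50.08, 20.91) = 67.3379° be the start→goal bearing.
Normalize: d = |goal − start| / ρ = 54.270015/5.81 = 9.340794, α = (θ_start − ψ) mod 360° = 126.2621° = 2.203689 rad, β = (θ_goal − ψ) mod 360° = 79.7621° = 1.392111 rad.
Common terms: sin α = 0.806320, cos α = -0.591480, sin β = 0.984078, cos β = 0.177736, cos(α−β) = 0.688355, d² = 87.250438. Work in radians in the unit-radius frame; every candidate has L = ρ·(t + p + q).
LSL: p² = 2 + d² − 2cos(α−β) + 2d(sin α − sin β) = 84.552918; p = √p² = 9.195266; φ = atan2(cos β − cos α, d + sin α − sin β) = 0.083751 rad; t = (φ − α) mod 2π = 4.163247 rad, q = (β − φ) mod 2π = 1.308360 rad → L = 5.81·(4.163247 + 9.195266 + 1.308360) = 5.81·14.666873 = 85.214534 m
RSR: p² = 2 + d² − 2cos(α−β) + 2d(sin β − sin α) = 91.194539; p = √p² = 9.549583; φ = atan2(cos α − cos β, d − sin α + sin β) = -0.080637 rad; t = (α − φ) mod 2π = 2.284326 rad, q = (φ − β) mod 2π = 4.810437 rad → L = 5.81·(2.284326 + 9.549583 + 4.810437) = 5.81·16.644347 = 96.703654 m
LSR: p² = d² − 2 + 2cos(α−β) + 2d(sin α + sin β) = 120.074626; p = √p² = 10.957857; φ = atan2(−cos α − cos β, d + sin α + sin β) − atan2(−2, p) = 0.217683 rad; t = (φ − α) mod 2π = 4.297179 rad, q = (φ − β) mod 2π = 5.108757 rad → L = 5.81·(4.297179 + 10.957857 + 5.108757) = 5.81·20.363793 = 118.313637 m
RSL: p² = d² − 2 + 2cos(α−β) − 2d(sin α + sin β) = 53.179668; p = √p² = 7.292439; φ = atan2(cos α + cos β, d − sin α − sin β) − atan2(2, p) = -0.322418 rad; t = (α − φ) mod 2π = 2.526107 rad, q = (β − φ) mod 2π = 1.714529 rad → L = 5.81·(2.526107 + 7.292439 + 1.714529) = 5.81·11.533075 = 67.007168 m
RLR: c = (6 − d² + 2cos(α−β) + 2d(sin α − sin β))/8 = -10.399317, |c| > 1 → infeasible
LRL: c = (6 − d² + 2cos(α−β) − 2d(sin α − sin β))/8 = -9.569115, |c| > 1 → infeasible
Shortest: RSL with L = 67.007168 m ≈ 67.0072 m

67.0072 m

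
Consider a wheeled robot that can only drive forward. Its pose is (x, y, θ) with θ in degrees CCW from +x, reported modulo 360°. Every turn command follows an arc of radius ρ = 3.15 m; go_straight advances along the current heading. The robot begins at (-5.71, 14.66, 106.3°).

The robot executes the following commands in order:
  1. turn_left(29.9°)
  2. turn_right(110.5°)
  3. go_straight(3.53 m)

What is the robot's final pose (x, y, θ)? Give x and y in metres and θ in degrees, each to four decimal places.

set_pose: (x, y, θ) = (-5.7100, 14.6600, 106.3000°), ρ = 3.15
turn_left(29.9°): centre at ρ to the left, rotate +29.9° → (-6.5531, 16.0494, 136.2000°)
turn_right(110.5°): centre at ρ to the right, rotate −110.5° → (-5.7389, 21.1614, 25.7000°)
go_straight(3.53): x += 3.53·cos θ, y += 3.53·sin θ → (-2.5581, 22.6922, 25.7000°)

(-2.5581, 22.6922, 25.7000°)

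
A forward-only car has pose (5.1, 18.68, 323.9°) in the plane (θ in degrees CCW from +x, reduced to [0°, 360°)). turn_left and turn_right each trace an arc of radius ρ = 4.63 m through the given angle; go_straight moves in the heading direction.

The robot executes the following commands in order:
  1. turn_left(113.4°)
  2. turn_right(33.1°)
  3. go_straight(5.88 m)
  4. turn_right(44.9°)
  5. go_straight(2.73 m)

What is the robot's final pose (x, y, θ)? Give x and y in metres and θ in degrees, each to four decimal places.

set_pose: (x, y, θ) = (5.1000, 18.6800, 323.9000°), ρ = 4.63
turn_left(113.4°): centre at ρ to the left, rotate +113.4° → (12.3447, 21.4031, 437.3000° ≡ 77.3000°)
turn_right(33.1°): centre at ρ to the right, rotate −33.1° → (13.6336, 23.7045, 44.2000°)
go_straight(5.88): x += 5.88·cos θ, y += 5.88·sin θ → (17.8490, 27.8038, 44.2000°)
turn_right(44.9°): centre at ρ to the right, rotate −44.9° → (21.1334, 29.1142, -0.7000° ≡ 359.3000°)
go_straight(2.73): x += 2.73·cos θ, y += 2.73·sin θ → (23.8632, 29.0809, 359.3000°)

(23.8632, 29.0809, 359.3000°)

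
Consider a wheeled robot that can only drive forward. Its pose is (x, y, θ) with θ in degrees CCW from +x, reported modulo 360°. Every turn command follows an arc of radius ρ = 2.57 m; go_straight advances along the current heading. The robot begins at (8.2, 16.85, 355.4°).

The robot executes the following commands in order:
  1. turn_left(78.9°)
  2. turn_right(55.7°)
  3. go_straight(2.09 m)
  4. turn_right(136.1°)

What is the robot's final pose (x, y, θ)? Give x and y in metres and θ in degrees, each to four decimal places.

set_pose: (x, y, θ) = (8.2000, 16.8500, 355.4000°), ρ = 2.57
turn_left(78.9°): centre at ρ to the left, rotate +78.9° → (10.8802, 18.7163, 434.3000° ≡ 74.3000°)
turn_right(55.7°): centre at ρ to the right, rotate −55.7° → (12.5346, 20.4566, 18.6000°)
go_straight(2.09): x += 2.09·cos θ, y += 2.09·sin θ → (14.5155, 21.1232, 18.6000°)
turn_right(136.1°): centre at ρ to the right, rotate −136.1° → (17.6148, 17.5008, -117.5000° ≡ 242.5000°)

(17.6148, 17.5008, 242.5000°)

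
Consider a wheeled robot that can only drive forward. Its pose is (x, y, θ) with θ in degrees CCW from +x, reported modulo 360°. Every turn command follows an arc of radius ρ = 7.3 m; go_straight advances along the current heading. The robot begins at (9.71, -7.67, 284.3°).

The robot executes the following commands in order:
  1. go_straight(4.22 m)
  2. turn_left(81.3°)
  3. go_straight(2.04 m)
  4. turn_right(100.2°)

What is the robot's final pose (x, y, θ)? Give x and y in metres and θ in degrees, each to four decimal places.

set_pose: (x, y, θ) = (9.7100, -7.6700, 284.3000°), ρ = 7.3
go_straight(4.22): x += 4.22·cos θ, y += 4.22·sin θ → (10.7523, -11.7592, 284.3000°)
turn_left(81.3°): centre at ρ to the left, rotate +81.3° → (18.5385, -17.2213, 365.6000° ≡ 5.6000°)
go_straight(2.04): x += 2.04·cos θ, y += 2.04·sin θ → (20.5688, -17.0222, 5.6000°)
turn_right(100.2°): centre at ρ to the right, rotate −100.2° → (28.5576, -24.8729, -94.6000° ≡ 265.4000°)

(28.5576, -24.8729, 265.4000°)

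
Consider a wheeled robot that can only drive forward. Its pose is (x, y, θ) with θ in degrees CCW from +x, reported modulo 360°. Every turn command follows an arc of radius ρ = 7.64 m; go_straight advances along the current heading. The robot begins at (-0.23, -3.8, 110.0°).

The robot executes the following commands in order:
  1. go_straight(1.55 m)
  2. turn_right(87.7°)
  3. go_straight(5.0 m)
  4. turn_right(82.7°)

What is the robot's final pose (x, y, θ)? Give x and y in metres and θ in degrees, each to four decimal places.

set_pose: (x, y, θ) = (-0.2300, -3.8000, 110.0000°), ρ = 7.64
go_straight(1.55): x += 1.55·cos θ, y += 1.55·sin θ → (-0.7601, -2.3435, 110.0000°)
turn_right(87.7°): centre at ρ to the right, rotate −87.7° → (3.5201, 7.3382, 22.3000°)
go_straight(5.0): x += 5.0·cos θ, y += 5.0·sin θ → (8.1461, 9.2354, 22.3000°)
turn_right(82.7°): centre at ρ to the right, rotate −82.7° → (17.6881, 5.9406, -60.4000° ≡ 299.6000°)

(17.6881, 5.9406, 299.6000°)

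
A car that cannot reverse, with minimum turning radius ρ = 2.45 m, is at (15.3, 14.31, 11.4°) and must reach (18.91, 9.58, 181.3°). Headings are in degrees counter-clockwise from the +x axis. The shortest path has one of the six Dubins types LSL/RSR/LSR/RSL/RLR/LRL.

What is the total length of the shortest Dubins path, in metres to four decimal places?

Let ψ = atan2(Δy, Δx) = atan2(-4.73, 3.61) = -52.6486° be the start→goal bearing.
Normalize: d = |goal − start| / ρ = 5.950210/2.45 = 2.428657, α = (θ_start − ψ) mod 360° = 64.0486° = 1.117860 rad, β = (θ_goal − ψ) mod 360° = 233.9486° = 4.083174 rad.
Common terms: sin α = 0.899166, cos α = 0.437608, sin β = -0.808490, cos β = -0.588510, cos(α−β) = -0.984503, d² = 5.898376. Work in radians in the unit-radius frame; every candidate has L = ρ·(t + p + q).
LSL: p² = 2 + d² − 2cos(α−β) + 2d(sin α − sin β) = 18.162002; p = √p² = 4.261690; φ = atan2(cos β − cos α, d + sin α − sin β) = -0.243167 rad; t = (φ − α) mod 2π = 4.922159 rad, q = (β − φ) mod 2π = 4.326341 rad → L = 2.45·(4.922159 + 4.261690 + 4.326341) = 2.45·13.510190 = 33.099965 m
RSR: p² = 2 + d² − 2cos(α−β) + 2d(sin β − sin α) = 1.572762; p = √p² = 1.254098; φ = atan2(cos α − cos β, d − sin α + sin β) = 0.958294 rad; t = (α − φ) mod 2π = 0.159565 rad, q = (φ − β) mod 2π = 3.158306 rad → L = 2.45·(0.159565 + 1.254098 + 3.158306) = 2.45·4.571969 = 11.201324 m
LSR: p² = d² − 2 + 2cos(α−β) + 2d(sin α + sin β) = 2.369812; p = √p² = 1.539419; φ = atan2(−cos α − cos β, d + sin α + sin β) − atan2(−2, p) = 0.974626 rad; t = (φ − α) mod 2π = 6.139952 rad, q = (φ − β) mod 2π = 3.174637 rad → L = 2.45·(6.139952 + 1.539419 + 3.174637) = 2.45·10.854009 = 26.592321 m
RSL: p² = d² − 2 + 2cos(α−β) − 2d(sin α + sin β) = 1.488927; p = √p² = 1.220216; φ = atan2(cos α + cos β, d − sin α − sin β) − atan2(2, p) = -1.087432 rad; t = (α − φ) mod 2π = 2.205292 rad, q = (β − φ) mod 2π = 5.170606 rad → L = 2.45·(2.205292 + 1.220216 + 5.170606) = 2.45·8.596114 = 21.060478 m
RLR: c = (6 − d² + 2cos(α−β) + 2d(sin α − sin β))/8 = 0.803405; p = 2π − arccos c = 5.645380 rad; φ = atan2(cos α − cos β, d − sin α + sin β) = 0.958294 rad; t = (α − φ + p/2) mod 2π = 2.982255 rad, q = (α − β − t + p) mod 2π = 5.980996 rad → L = 2.45·(2.982255 + 5.645380 + 5.980996) = 2.45·14.608632 = 35.791148 m
LRL: c = (6 − d² + 2cos(α−β) − 2d(sin α − sin β))/8 = -1.270250, |c| > 1 → infeasible
Shortest: RSR with L = 11.201324 m ≈ 11.2013 m

11.2013 m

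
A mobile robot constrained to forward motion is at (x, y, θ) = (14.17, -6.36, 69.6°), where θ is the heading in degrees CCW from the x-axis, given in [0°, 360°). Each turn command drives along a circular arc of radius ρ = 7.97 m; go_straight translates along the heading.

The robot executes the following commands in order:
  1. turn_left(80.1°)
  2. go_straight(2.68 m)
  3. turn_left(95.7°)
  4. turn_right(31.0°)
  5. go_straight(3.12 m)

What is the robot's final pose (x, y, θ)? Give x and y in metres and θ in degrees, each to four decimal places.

set_pose: (x, y, θ) = (14.1700, -6.3600, 69.6000°), ρ = 7.97
turn_left(80.1°): centre at ρ to the left, rotate +80.1° → (10.7209, 3.2994, 149.7000°)
go_straight(2.68): x += 2.68·cos θ, y += 2.68·sin θ → (8.4070, 4.6515, 149.7000°)
turn_left(95.7°): centre at ρ to the left, rotate +95.7° → (-2.8606, 1.0880, 245.4000°)
turn_right(31.0°): centre at ρ to the right, rotate −31.0° → (-5.6045, -2.1704, 214.4000°)
go_straight(3.12): x += 3.12·cos θ, y += 3.12·sin θ → (-8.1788, -3.9331, 214.4000°)

(-8.1788, -3.9331, 214.4000°)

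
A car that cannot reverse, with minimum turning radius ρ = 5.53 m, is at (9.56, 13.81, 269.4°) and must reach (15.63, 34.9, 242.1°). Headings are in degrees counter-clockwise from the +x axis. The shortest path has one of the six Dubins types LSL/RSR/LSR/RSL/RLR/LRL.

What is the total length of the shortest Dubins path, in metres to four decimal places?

51.4487 m

Let ψ = atan2(Δy, Δx) = atan2(21.09, 6.07) = 73.9434° be the start→goal bearing.
Normalize: d = |goal − start| / ρ = 21.946139/5.53 = 3.968560, α = (θ_start − ψ) mod 360° = 195.4566° = 3.411361 rad, β = (θ_goal − ψ) mod 360° = 168.1566° = 2.934886 rad.
Common terms: sin α = -0.266508, cos α = -0.963833, sin β = 0.205238, cos β = -0.978712, cos(α−β) = 0.888617, d² = 15.749471. Work in radians in the unit-radius frame; every candidate has L = ρ·(t + p + q).
LSL: p² = 2 + d² − 2cos(α−β) + 2d(sin α − sin β) = 12.227933; p = √p² = 3.496846; φ = atan2(cos β − cos α, d + sin α − sin β) = -0.004255 rad; t = (φ − α) mod 2π = 2.867570 rad, q = (β − φ) mod 2π = 2.939141 rad → L = 5.53·(2.867570 + 3.496846 + 2.939141) = 5.53·9.303557 = 51.448668 m
RSR: p² = 2 + d² − 2cos(α−β) + 2d(sin β − sin α) = 19.716540; p = √p² = 4.440331; φ = atan2(cos α − cos β, d − sin α + sin β) = 0.003351 rad; t = (α − φ) mod 2π = 3.408010 rad, q = (φ − β) mod 2π = 3.351651 rad → L = 5.53·(3.408010 + 4.440331 + 3.351651) = 5.53·11.199991 = 61.935952 m
LSR: p² = d² − 2 + 2cos(α−β) + 2d(sin α + sin β) = 15.040400; p = √p² = 3.878195; φ = atan2(−cos α − cos β, d + sin α + sin β) − atan2(−2, p) = 0.937504 rad; t = (φ − α) mod 2π = 3.809328 rad, q = (φ − β) mod 2π = 4.285803 rad → L = 5.53·(3.809328 + 3.878195 + 4.285803) = 5.53·11.973327 = 66.212500 m
RSL: p² = d² − 2 + 2cos(α−β) − 2d(sin α + sin β) = 16.013011; p = √p² = 4.001626; φ = atan2(cos α + cos β, d − sin α − sin β) − atan2(2, p) = -0.912663 rad; t = (α − φ) mod 2π = 4.324023 rad, q = (β − φ) mod 2π = 3.847549 rad → L = 5.53·(4.324023 + 4.001626 + 3.847549) = 5.53·12.173198 = 67.317785 m
RLR: c = (6 − d² + 2cos(α−β) + 2d(sin α − sin β))/8 = -1.464568, |c| > 1 → infeasible
LRL: c = (6 − d² + 2cos(α−β) − 2d(sin α − sin β))/8 = -0.528492; p = 2π − arccos c = 4.155566 rad; φ = atan2(cos β − cos α, d + sin α − sin β) = -0.004255 rad; t = (φ − α + p/2) mod 2π = 4.945353 rad, q = (β − α − t + p) mod 2π = 5.016924 rad → L = 5.53·(4.945353 + 4.155566 + 5.016924) = 5.53·14.117843 = 78.071671 m
Shortest: LSL with L = 51.448668 m ≈ 51.4487 m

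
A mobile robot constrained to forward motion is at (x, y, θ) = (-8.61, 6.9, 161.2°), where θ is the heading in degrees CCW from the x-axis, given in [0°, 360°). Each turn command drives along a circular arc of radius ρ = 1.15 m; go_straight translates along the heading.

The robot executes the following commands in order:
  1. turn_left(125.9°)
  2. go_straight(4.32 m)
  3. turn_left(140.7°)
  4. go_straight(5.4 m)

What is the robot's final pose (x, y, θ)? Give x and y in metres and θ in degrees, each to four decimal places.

(-4.6053, 6.2475, 67.8000°)

set_pose: (x, y, θ) = (-8.6100, 6.9000, 161.2000°), ρ = 1.15
turn_left(125.9°): centre at ρ to the left, rotate +125.9° → (-10.0798, 5.4732, 287.1000°)
go_straight(4.32): x += 4.32·cos θ, y += 4.32·sin θ → (-8.8095, 1.3442, 287.1000°)
turn_left(140.7°): centre at ρ to the left, rotate +140.7° → (-6.6456, 1.2478, 427.8000° ≡ 67.8000°)
go_straight(5.4): x += 5.4·cos θ, y += 5.4·sin θ → (-4.6053, 6.2475, 67.8000°)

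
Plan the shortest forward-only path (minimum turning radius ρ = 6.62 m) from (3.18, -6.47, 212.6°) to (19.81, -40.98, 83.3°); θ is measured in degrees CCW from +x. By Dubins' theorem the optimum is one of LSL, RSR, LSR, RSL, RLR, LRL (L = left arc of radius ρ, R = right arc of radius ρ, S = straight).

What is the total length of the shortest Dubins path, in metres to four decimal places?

Let ψ = atan2(Δy, Δx) = atan2(-34.51, 16.63) = -64.2711° be the start→goal bearing.
Normalize: d = |goal − start| / ρ = 38.307923/6.62 = 5.786695, α = (θ_start − ψ) mod 360° = 276.8711° = 4.832312 rad, β = (θ_goal − ψ) mod 360° = 147.5711° = 2.575601 rad.
Common terms: sin α = -0.992818, cos α = 0.119636, sin β = 0.536253, cos β = -0.844057, cos(α−β) = -0.633381, d² = 33.485844. Work in radians in the unit-radius frame; every candidate has L = ρ·(t + p + q).
LSL: p² = 2 + d² − 2cos(α−β) + 2d(sin α − sin β) = 19.056072; p = √p² = 4.365326; φ = atan2(cos β − cos α, d + sin α − sin β) = -0.222594 rad; t = (φ − α) mod 2π = 1.228279 rad, q = (β − φ) mod 2π = 2.798196 rad → L = 6.62·(1.228279 + 4.365326 + 2.798196) = 6.62·8.391801 = 55.553720 m
RSR: p² = 2 + d² − 2cos(α−β) + 2d(sin β − sin α) = 54.449139; p = √p² = 7.378966; φ = atan2(cos α − cos β, d − sin α + sin β) = 0.130974 rad; t = (α − φ) mod 2π = 4.701338 rad, q = (φ − β) mod 2π = 3.838558 rad → L = 6.62·(4.701338 + 7.378966 + 3.838558) = 6.62·15.918862 = 105.382866 m
LSR: p² = d² − 2 + 2cos(α−β) + 2d(sin α + sin β) = 24.935077; p = √p² = 4.993503; φ = atan2(−cos α − cos β, d + sin α + sin β) − atan2(−2, p) = 0.516038 rad; t = (φ − α) mod 2π = 1.966911 rad, q = (φ − β) mod 2π = 4.223622 rad → L = 6.62·(1.966911 + 4.993503 + 4.223622) = 6.62·11.184037 = 74.038323 m
RSL: p² = d² − 2 + 2cos(α−β) − 2d(sin α + sin β) = 35.503086; p = √p² = 5.958447; φ = atan2(cos α + cos β, d − sin α − sin β) − atan2(2, p) = -0.439357 rad; t = (α − φ) mod 2π = 5.271669 rad, q = (β − φ) mod 2π = 3.014958 rad → L = 6.62·(5.271669 + 5.958447 + 3.014958) = 6.62·14.245074 = 94.302392 m
RLR: c = (6 − d² + 2cos(α−β) + 2d(sin α − sin β))/8 = -5.806142, |c| > 1 → infeasible
LRL: c = (6 − d² + 2cos(α−β) − 2d(sin α − sin β))/8 = -1.382009, |c| > 1 → infeasible
Shortest: LSL with L = 55.553720 m ≈ 55.5537 m

55.5537 m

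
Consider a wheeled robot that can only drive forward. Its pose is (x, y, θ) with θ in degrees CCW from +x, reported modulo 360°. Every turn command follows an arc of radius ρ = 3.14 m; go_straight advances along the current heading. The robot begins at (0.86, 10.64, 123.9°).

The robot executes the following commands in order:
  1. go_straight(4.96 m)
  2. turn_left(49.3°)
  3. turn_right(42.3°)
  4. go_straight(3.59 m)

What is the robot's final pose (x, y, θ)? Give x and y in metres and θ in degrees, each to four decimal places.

(-8.4930, 19.8990, 130.9000°)

set_pose: (x, y, θ) = (0.8600, 10.6400, 123.9000°), ρ = 3.14
go_straight(4.96): x += 4.96·cos θ, y += 4.96·sin θ → (-1.9064, 14.7569, 123.9000°)
turn_left(49.3°): centre at ρ to the left, rotate +49.3° → (-4.1409, 16.1235, 173.2000°)
turn_right(42.3°): centre at ρ to the right, rotate −42.3° → (-6.1425, 17.1855, 130.9000°)
go_straight(3.59): x += 3.59·cos θ, y += 3.59·sin θ → (-8.4930, 19.8990, 130.9000°)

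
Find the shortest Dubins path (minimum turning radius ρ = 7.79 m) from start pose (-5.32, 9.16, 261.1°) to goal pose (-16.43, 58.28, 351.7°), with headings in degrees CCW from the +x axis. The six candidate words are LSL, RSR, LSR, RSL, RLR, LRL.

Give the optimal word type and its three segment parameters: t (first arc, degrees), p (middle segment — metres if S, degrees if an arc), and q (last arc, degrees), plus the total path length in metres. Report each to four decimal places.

RSR: t = 164.6600°, p = 40.4617 m, q = 104.7400°, L = 77.0897 m

Let ψ = atan2(Δy, Δx) = atan2(49.12, -11.11) = 102.7448° be the start→goal bearing.
Normalize: d = |goal − start| / ρ = 50.360763/7.79 = 6.464796, α = (θ_start − ψ) mod 360° = 158.3552° = 2.763820 rad, β = (θ_goal − ψ) mod 360° = 248.9552° = 4.345089 rad.
Common terms: sin α = 0.368851, cos α = -0.929489, sin β = -0.933300, cos β = -0.359097, cos(α−β) = -0.010472, d² = 41.793592. Work in radians in the unit-radius frame; every candidate has L = ρ·(t + p + q).
LSL: p² = 2 + d² − 2cos(α−β) + 2d(sin α − sin β) = 60.650817; p = √p² = 7.787863; φ = atan2(cos β − cos α, d + sin α − sin β) = 0.073307 rad; t = (φ − α) mod 2π = 3.592672 rad, q = (β − φ) mod 2π = 4.271782 rad → L = 7.79·(3.592672 + 7.787863 + 4.271782) = 7.79·15.652317 = 121.931550 m
RSR: p² = 2 + d² − 2cos(α−β) + 2d(sin β − sin α) = 26.978253; p = √p² = 5.194059; φ = atan2(cos α − cos β, d − sin α + sin β) = -0.110038 rad; t = (α − φ) mod 2π = 2.873858 rad, q = (φ − β) mod 2π = 1.828059 rad → L = 7.79·(2.873858 + 5.194059 + 1.828059) = 7.79·9.895976 = 77.089657 m
LSR: p² = d² − 2 + 2cos(α−β) + 2d(sin α + sin β) = 32.474548; p = √p² = 5.698644; φ = atan2(−cos α − cos β, d + sin α + sin β) − atan2(−2, p) = 0.552546 rad; t = (φ − α) mod 2π = 4.071911 rad, q = (φ − β) mod 2π = 2.490643 rad → L = 7.79·(4.071911 + 5.698644 + 2.490643) = 7.79·12.261198 = 95.514732 m
RSL: p² = d² − 2 + 2cos(α−β) − 2d(sin α + sin β) = 47.070749; p = √p² = 6.860813; φ = atan2(cos α + cos β, d − sin α − sin β) − atan2(2, p) = -0.464955 rad; t = (α − φ) mod 2π = 3.228775 rad, q = (β − φ) mod 2π = 4.810044 rad → L = 7.79·(3.228775 + 6.860813 + 4.810044) = 7.79·14.899632 = 116.068130 m
RLR: c = (6 − d² + 2cos(α−β) + 2d(sin α − sin β))/8 = -2.372282, |c| > 1 → infeasible
LRL: c = (6 − d² + 2cos(α−β) − 2d(sin α − sin β))/8 = -6.581352, |c| > 1 → infeasible
Shortest: RSR with L = 77.089657 m ≈ 77.0897 m
Convert RSR to answer units (arcs ×180/π): t = 2.873858·180/π = 164.6600°, p = ρ·p = 7.79·5.194059 = 40.4617 m, q = 1.828059·180/π = 104.7400°, L = 77.0897 m.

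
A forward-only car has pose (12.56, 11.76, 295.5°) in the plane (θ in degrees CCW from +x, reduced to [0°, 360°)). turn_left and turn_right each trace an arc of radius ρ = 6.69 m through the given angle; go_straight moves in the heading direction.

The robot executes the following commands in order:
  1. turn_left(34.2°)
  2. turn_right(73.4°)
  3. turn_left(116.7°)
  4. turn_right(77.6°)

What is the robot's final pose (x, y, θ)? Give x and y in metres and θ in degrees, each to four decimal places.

set_pose: (x, y, θ) = (12.5600, 11.7600, 295.5000°), ρ = 6.69
turn_left(34.2°): centre at ρ to the left, rotate +34.2° → (15.2230, 8.8640, 329.7000°)
turn_right(73.4°): centre at ρ to the right, rotate −73.4° → (18.3474, 1.5034, 256.3000°)
turn_left(116.7°): centre at ρ to the left, rotate +116.7° → (26.3520, -6.5995, 373.0000° ≡ 13.0000°)
turn_right(77.6°): centre at ρ to the right, rotate −77.6° → (33.9002, -10.2485, -64.6000° ≡ 295.4000°)

(33.9002, -10.2485, 295.4000°)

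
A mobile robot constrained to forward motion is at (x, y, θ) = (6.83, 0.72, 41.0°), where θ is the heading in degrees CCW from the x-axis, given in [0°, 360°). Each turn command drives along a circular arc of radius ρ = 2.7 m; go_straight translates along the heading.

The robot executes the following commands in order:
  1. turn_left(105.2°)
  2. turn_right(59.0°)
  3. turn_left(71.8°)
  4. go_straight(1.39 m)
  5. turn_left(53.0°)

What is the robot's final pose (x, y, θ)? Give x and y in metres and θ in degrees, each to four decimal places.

set_pose: (x, y, θ) = (6.8300, 0.7200, 41.0000°), ρ = 2.7
turn_left(105.2°): centre at ρ to the left, rotate +105.2° → (6.5606, 5.0014, 146.2000°)
turn_right(59.0°): centre at ρ to the right, rotate −59.0° → (5.3659, 7.3769, 87.2000°)
turn_left(71.8°): centre at ρ to the left, rotate +71.8° → (3.6367, 10.0295, 159.0000°)
go_straight(1.39): x += 1.39·cos θ, y += 1.39·sin θ → (2.3390, 10.5276, 159.0000°)
turn_left(53.0°): centre at ρ to the left, rotate +53.0° → (-0.0594, 10.2967, 212.0000°)

(-0.0594, 10.2967, 212.0000°)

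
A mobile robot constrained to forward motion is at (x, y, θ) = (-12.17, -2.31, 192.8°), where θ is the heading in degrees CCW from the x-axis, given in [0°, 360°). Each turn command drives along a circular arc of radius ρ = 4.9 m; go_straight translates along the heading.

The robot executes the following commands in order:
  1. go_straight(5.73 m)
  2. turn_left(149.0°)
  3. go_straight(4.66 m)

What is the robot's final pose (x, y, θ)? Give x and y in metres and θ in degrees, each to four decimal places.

(-13.7756, -14.4680, 341.8000°)

set_pose: (x, y, θ) = (-12.1700, -2.3100, 192.8000°), ρ = 4.9
go_straight(5.73): x += 5.73·cos θ, y += 5.73·sin θ → (-17.7576, -3.5795, 192.8000°)
turn_left(149.0°): centre at ρ to the left, rotate +149.0° → (-18.2025, -13.0126, 341.8000°)
go_straight(4.66): x += 4.66·cos θ, y += 4.66·sin θ → (-13.7756, -14.4680, 341.8000°)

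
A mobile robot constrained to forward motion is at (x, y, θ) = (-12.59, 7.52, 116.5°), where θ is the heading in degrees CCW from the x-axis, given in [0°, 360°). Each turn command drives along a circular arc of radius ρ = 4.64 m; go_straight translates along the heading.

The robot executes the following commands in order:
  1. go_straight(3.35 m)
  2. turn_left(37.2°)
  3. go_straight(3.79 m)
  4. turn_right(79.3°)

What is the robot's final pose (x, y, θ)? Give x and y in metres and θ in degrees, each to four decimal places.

set_pose: (x, y, θ) = (-12.5900, 7.5200, 116.5000°), ρ = 4.64
go_straight(3.35): x += 3.35·cos θ, y += 3.35·sin θ → (-14.0848, 10.5180, 116.5000°)
turn_left(37.2°): centre at ρ to the left, rotate +37.2° → (-16.1814, 12.6074, 153.7000°)
go_straight(3.79): x += 3.79·cos θ, y += 3.79·sin θ → (-19.5791, 14.2866, 153.7000°)
turn_right(79.3°): centre at ρ to the right, rotate −79.3° → (-21.9923, 19.6941, 74.4000°)

(-21.9923, 19.6941, 74.4000°)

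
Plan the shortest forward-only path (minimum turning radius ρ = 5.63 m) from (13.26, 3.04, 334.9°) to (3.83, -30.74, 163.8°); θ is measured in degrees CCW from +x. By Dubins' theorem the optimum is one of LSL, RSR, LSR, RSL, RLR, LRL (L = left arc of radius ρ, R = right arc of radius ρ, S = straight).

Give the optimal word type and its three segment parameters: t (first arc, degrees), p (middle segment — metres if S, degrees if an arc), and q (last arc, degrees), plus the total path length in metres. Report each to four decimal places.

RSR: t = 78.1277°, p = 23.9096 m, q = 92.9723°, L = 40.7222 m

Let ψ = atan2(Δy, Δx) = atan2(-33.78, -9.43) = -105.5976° be the start→goal bearing.
Normalize: d = |goal − start| / ρ = 35.071545/5.63 = 6.229404, α = (θ_start − ψ) mod 360° = 80.4976° = 1.404948 rad, β = (θ_goal − ψ) mod 360° = 269.3976° = 4.701875 rad.
Common terms: sin α = 0.986279, cos α = 0.165089, sin β = -0.999945, cos β = -0.010514, cos(α−β) = -0.987960, d² = 38.805476. Work in radians in the unit-radius frame; every candidate has L = ρ·(t + p + q).
LSL: p² = 2 + d² − 2cos(α−β) + 2d(sin α − sin β) = 67.527372; p = √p² = 8.217504; φ = atan2(cos β − cos α, d + sin α − sin β) = -0.021371 rad; t = (φ − α) mod 2π = 4.856867 rad, q = (β − φ) mod 2π = 4.723246 rad → L = 5.63·(4.856867 + 8.217504 + 4.723246) = 5.63·17.797616 = 100.200579 m
RSR: p² = 2 + d² − 2cos(α−β) + 2d(sin β − sin α) = 18.035420; p = √p² = 4.246813; φ = atan2(cos α − cos β, d − sin α + sin β) = 0.041361 rad; t = (α − φ) mod 2π = 1.363586 rad, q = (φ − β) mod 2π = 1.622672 rad → L = 5.63·(1.363586 + 4.246813 + 1.622672) = 5.63·7.233071 = 40.722191 m
LSR: p² = d² − 2 + 2cos(α−β) + 2d(sin α + sin β) = 34.659293; p = √p² = 5.887214; φ = atan2(−cos α − cos β, d + sin α + sin β) − atan2(−2, p) = 0.302624 rad; t = (φ − α) mod 2π = 5.180861 rad, q = (φ − β) mod 2π = 1.883934 rad → L = 5.63·(5.180861 + 5.887214 + 1.883934) = 5.63·12.952010 = 72.919816 m
RSL: p² = d² − 2 + 2cos(α−β) − 2d(sin α + sin β) = 34.999820; p = √p² = 5.916065; φ = atan2(cos α + cos β, d − sin α − sin β) − atan2(2, p) = -0.301246 rad; t = (α − φ) mod 2π = 1.706194 rad, q = (β − φ) mod 2π = 5.003121 rad → L = 5.63·(1.706194 + 5.916065 + 5.003121) = 5.63·12.625380 = 71.080887 m
RLR: c = (6 − d² + 2cos(α−β) + 2d(sin α − sin β))/8 = -1.254428, |c| > 1 → infeasible
LRL: c = (6 − d² + 2cos(α−β) − 2d(sin α − sin β))/8 = -7.440921, |c| > 1 → infeasible
Shortest: RSR with L = 40.722191 m ≈ 40.7222 m
Convert RSR to answer units (arcs ×180/π): t = 1.363586·180/π = 78.1277°, p = ρ·p = 5.63·4.246813 = 23.9096 m, q = 1.622672·180/π = 92.9723°, L = 40.7222 m.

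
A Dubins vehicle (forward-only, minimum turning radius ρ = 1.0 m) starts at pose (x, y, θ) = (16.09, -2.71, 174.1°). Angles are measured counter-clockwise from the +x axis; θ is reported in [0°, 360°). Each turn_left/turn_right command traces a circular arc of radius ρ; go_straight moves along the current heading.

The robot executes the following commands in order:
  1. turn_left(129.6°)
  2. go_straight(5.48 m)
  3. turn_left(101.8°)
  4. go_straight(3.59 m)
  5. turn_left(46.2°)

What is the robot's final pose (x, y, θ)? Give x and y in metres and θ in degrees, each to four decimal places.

set_pose: (x, y, θ) = (16.0900, -2.7100, 174.1000°), ρ = 1.0
turn_left(129.6°): centre at ρ to the left, rotate +129.6° → (15.1553, -4.2595, 303.7000°)
go_straight(5.48): x += 5.48·cos θ, y += 5.48·sin θ → (18.1958, -8.8187, 303.7000°)
turn_left(101.8°): centre at ρ to the left, rotate +101.8° → (19.7410, -8.9647, 405.5000° ≡ 45.5000°)
go_straight(3.59): x += 3.59·cos θ, y += 3.59·sin θ → (22.2573, -6.4042, 45.5000°)
turn_left(46.2°): centre at ρ to the left, rotate +46.2° → (22.5436, -5.6736, 91.7000°)

(22.5436, -5.6736, 91.7000°)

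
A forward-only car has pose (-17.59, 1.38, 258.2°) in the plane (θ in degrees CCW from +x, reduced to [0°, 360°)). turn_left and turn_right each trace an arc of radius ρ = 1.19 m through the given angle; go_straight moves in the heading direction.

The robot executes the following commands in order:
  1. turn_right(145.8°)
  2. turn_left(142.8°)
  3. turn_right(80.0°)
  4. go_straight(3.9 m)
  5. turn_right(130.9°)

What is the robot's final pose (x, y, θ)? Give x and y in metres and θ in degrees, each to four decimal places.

(-27.9737, 2.5024, 44.3000°)

set_pose: (x, y, θ) = (-17.5900, 1.3800, 258.2000°), ρ = 1.19
turn_right(145.8°): centre at ρ to the right, rotate −145.8° → (-19.8551, 1.1699, 112.4000°)
turn_left(142.8°): centre at ρ to the left, rotate +142.8° → (-22.1058, 1.0204, 255.2000°)
turn_right(80.0°): centre at ρ to the right, rotate −80.0° → (-23.3559, 0.1385, 175.2000°)
go_straight(3.9): x += 3.9·cos θ, y += 3.9·sin θ → (-27.2422, 0.4649, 175.2000°)
turn_right(130.9°): centre at ρ to the right, rotate −130.9° → (-27.9737, 2.5024, 44.3000°)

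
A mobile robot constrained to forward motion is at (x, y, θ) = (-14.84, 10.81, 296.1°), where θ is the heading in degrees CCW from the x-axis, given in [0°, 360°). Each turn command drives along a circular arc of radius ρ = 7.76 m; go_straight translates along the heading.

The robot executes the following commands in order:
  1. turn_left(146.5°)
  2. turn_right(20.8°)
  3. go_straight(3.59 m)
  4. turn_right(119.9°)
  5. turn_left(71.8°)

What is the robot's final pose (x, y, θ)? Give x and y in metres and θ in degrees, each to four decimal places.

set_pose: (x, y, θ) = (-14.8400, 10.8100, 296.1000°), ρ = 7.76
turn_left(146.5°): centre at ρ to the left, rotate +146.5° → (-0.1759, 13.2245, 442.6000° ≡ 82.6000°)
turn_right(20.8°): centre at ρ to the right, rotate −20.8° → (0.6805, 15.8920, 61.8000°)
go_straight(3.59): x += 3.59·cos θ, y += 3.59·sin θ → (2.3770, 19.0559, 61.8000°)
turn_right(119.9°): centre at ρ to the right, rotate −119.9° → (15.8039, 19.4896, -58.1000° ≡ 301.9000°)
turn_left(71.8°): centre at ρ to the left, rotate +71.8° → (24.2298, 16.0510, 373.7000° ≡ 13.7000°)

(24.2298, 16.0510, 13.7000°)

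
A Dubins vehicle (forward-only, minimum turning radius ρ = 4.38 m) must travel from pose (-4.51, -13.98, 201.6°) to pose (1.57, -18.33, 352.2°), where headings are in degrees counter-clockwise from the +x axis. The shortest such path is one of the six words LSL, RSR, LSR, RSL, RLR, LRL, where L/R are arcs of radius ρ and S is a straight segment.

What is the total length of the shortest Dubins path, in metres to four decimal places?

Let ψ = atan2(Δy, Δx) = atan2(-4.35, 6.08) = -35.5822° be the start→goal bearing.
Normalize: d = |goal − start| / ρ = 7.475888/4.38 = 1.706824, α = (θ_start − ψ) mod 360° = 237.1822° = 4.139611 rad, β = (θ_goal − ψ) mod 360° = 27.7822° = 0.484891 rad.
Common terms: sin α = -0.840399, cos α = -0.541969, sin β = 0.466112, cos β = 0.884726, cos(α−β) = -0.871214, d² = 2.913247. Work in radians in the unit-radius frame; every candidate has L = ρ·(t + p + q).
LSL: p² = 2 + d² − 2cos(α−β) + 2d(sin α − sin β) = 2.195708; p = √p² = 1.481792; φ = atan2(cos β − cos α, d + sin α − sin β) = 1.297243 rad; t = (φ − α) mod 2π = 3.440817 rad, q = (β − φ) mod 2π = 5.470834 rad → L = 4.38·(3.440817 + 1.481792 + 5.470834) = 4.38·10.393443 = 45.523282 m
RSR: p² = 2 + d² − 2cos(α−β) + 2d(sin β − sin α) = 11.115642; p = √p² = 3.334013; φ = atan2(cos α − cos β, d − sin α + sin β) = -0.442191 rad; t = (α − φ) mod 2π = 4.581802 rad, q = (φ − β) mod 2π = 5.356103 rad → L = 4.38·(4.581802 + 3.334013 + 5.356103) = 4.38·13.271918 = 58.130999 m
LSR: p² = d² − 2 + 2cos(α−β) + 2d(sin α + sin β) = -2.106862 < 0 → infeasible
RSL: p² = d² − 2 + 2cos(α−β) − 2d(sin α + sin β) = 0.448501; p = √p² = 0.669702; φ = atan2(cos α + cos β, d − sin α − sin β) − atan2(2, p) = -1.084447 rad; t = (α − φ) mod 2π = 5.224058 rad, q = (β − φ) mod 2π = 1.569338 rad → L = 4.38·(5.224058 + 0.669702 + 1.569338) = 4.38·7.463098 = 32.688369 m
RLR: c = (6 − d² + 2cos(α−β) + 2d(sin α − sin β))/8 = -0.389455; p = 2π − arccos c = 4.312349 rad; φ = atan2(cos α − cos β, d − sin α + sin β) = -0.442191 rad; t = (α − φ + p/2) mod 2π = 0.454791 rad, q = (α − β − t + p) mod 2π = 1.229092 rad → L = 4.38·(0.454791 + 4.312349 + 1.229092) = 4.38·5.996232 = 26.263496 m
LRL: c = (6 − d² + 2cos(α−β) − 2d(sin α − sin β))/8 = 0.725537; p = 2π − arccos c = 5.524203 rad; φ = atan2(cos β − cos α, d + sin α − sin β) = 1.297243 rad; t = (φ − α + p/2) mod 2π = 6.202919 rad, q = (β − α − t + p) mod 2π = 1.949750 rad → L = 4.38·(6.202919 + 5.524203 + 1.949750) = 4.38·13.676871 = 59.904696 m
Shortest: RLR with L = 26.263496 m ≈ 26.2635 m

26.2635 m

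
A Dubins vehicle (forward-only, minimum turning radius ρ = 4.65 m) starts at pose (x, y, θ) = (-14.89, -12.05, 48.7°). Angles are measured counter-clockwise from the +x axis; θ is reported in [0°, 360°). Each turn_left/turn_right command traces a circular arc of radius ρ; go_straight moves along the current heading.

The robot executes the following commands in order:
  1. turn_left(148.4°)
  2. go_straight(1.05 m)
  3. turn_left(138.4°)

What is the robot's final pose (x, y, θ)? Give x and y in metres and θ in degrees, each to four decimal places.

(-21.3153, -13.5211, 335.5000°)

set_pose: (x, y, θ) = (-14.8900, -12.0500, 48.7000°), ρ = 4.65
turn_left(148.4°): centre at ρ to the left, rotate +148.4° → (-19.7507, -4.5366, 197.1000°)
go_straight(1.05): x += 1.05·cos θ, y += 1.05·sin θ → (-20.7542, -4.8453, 197.1000°)
turn_left(138.4°): centre at ρ to the left, rotate +138.4° → (-21.3153, -13.5211, 335.5000°)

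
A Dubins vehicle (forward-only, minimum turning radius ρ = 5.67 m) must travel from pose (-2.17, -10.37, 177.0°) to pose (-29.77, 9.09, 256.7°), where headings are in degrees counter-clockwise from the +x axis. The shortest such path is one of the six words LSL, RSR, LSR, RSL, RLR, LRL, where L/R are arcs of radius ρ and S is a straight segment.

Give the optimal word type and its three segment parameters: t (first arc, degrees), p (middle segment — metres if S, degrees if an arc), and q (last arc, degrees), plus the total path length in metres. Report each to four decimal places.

Let ψ = atan2(Δy, Δx) = atan2(19.46, -27.60) = 144.8134° be the start→goal bearing.
Normalize: d = |goal − start| / ρ = 33.770573/5.67 = 5.956009, α = (θ_start − ψ) mod 360° = 32.1866° = 0.561762 rad, β = (θ_goal − ψ) mod 360° = 111.8866° = 1.952790 rad.
Common terms: sin α = 0.532679, cos α = 0.846318, sin β = 0.927923, cos β = -0.372771, cos(α−β) = 0.178802, d² = 35.474047. Work in radians in the unit-radius frame; every candidate has L = ρ·(t + p + q).
LSL: p² = 2 + d² − 2cos(α−β) + 2d(sin α − sin β) = 32.408278; p = √p² = 5.692827; φ = atan2(cos β − cos α, d + sin α − sin β) = -0.215816 rad; t = (φ − α) mod 2π = 5.505607 rad, q = (β − φ) mod 2π = 2.168606 rad → L = 5.67·(5.505607 + 5.692827 + 2.168606) = 5.67·13.367040 = 75.791115 m
RSR: p² = 2 + d² − 2cos(α−β) + 2d(sin β − sin α) = 41.824607; p = √p² = 6.467195; φ = atan2(cos α − cos β, d − sin α + sin β) = 0.189638 rad; t = (α − φ) mod 2π = 0.372124 rad, q = (φ − β) mod 2π = 4.520034 rad → L = 5.67·(0.372124 + 6.467195 + 4.520034) = 5.67·11.359353 = 64.407529 m
LSR: p² = d² − 2 + 2cos(α−β) + 2d(sin α + sin β) = 51.230369; p = √p² = 7.157539; φ = atan2(−cos α − cos β, d + sin α + sin β) − atan2(−2, p) = 0.208713 rad; t = (φ − α) mod 2π = 5.930136 rad, q = (φ − β) mod 2π = 4.539109 rad → L = 5.67·(5.930136 + 7.157539 + 4.539109) = 5.67·17.626784 = 99.943866 m
RSL: p² = d² − 2 + 2cos(α−β) − 2d(sin α + sin β) = 16.432935; p = √p² = 4.053756; φ = atan2(cos α + cos β, d − sin α − sin β) − atan2(2, p) = -0.353376 rad; t = (α − φ) mod 2π = 0.915139 rad, q = (β − φ) mod 2π = 2.306166 rad → L = 5.67·(0.915139 + 4.053756 + 2.306166) = 5.67·7.275060 = 41.249591 m
RLR: c = (6 − d² + 2cos(α−β) + 2d(sin α − sin β))/8 = -4.228076, |c| > 1 → infeasible
LRL: c = (6 − d² + 2cos(α−β) − 2d(sin α − sin β))/8 = -3.051035, |c| > 1 → infeasible
Shortest: RSL with L = 41.249591 m ≈ 41.2496 m
Convert RSL to answer units (arcs ×180/π): t = 0.915139·180/π = 52.4336°, p = ρ·p = 5.67·4.053756 = 22.9848 m, q = 2.306166·180/π = 132.1336°, L = 41.2496 m.

RSL: t = 52.4336°, p = 22.9848 m, q = 132.1336°, L = 41.2496 m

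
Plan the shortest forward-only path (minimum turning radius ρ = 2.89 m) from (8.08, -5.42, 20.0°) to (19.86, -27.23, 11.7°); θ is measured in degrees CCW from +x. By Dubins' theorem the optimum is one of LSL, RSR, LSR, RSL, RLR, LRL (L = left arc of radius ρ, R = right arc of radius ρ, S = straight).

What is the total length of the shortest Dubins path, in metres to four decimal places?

27.5169 m

Let ψ = atan2(Δy, Δx) = atan2(-21.81, 11.78) = -61.6257° be the start→goal bearing.
Normalize: d = |goal − start| / ρ = 24.787991/2.89 = 8.577160, α = (θ_start − ψ) mod 360° = 81.6257° = 1.424637 rad, β = (θ_goal − ψ) mod 360° = 73.3257° = 1.279774 rad.
Common terms: sin α = 0.989338, cos α = 0.145640, sin β = 0.957951, cos β = 0.286931, cos(α−β) = 0.989526, d² = 73.567666. Work in radians in the unit-radius frame; every candidate has L = ρ·(t + p + q).
LSL: p² = 2 + d² − 2cos(α−β) + 2d(sin α − sin β) = 74.127029; p = √p² = 8.609706; φ = atan2(cos β − cos α, d + sin α − sin β) = 0.016411 rad; t = (φ − α) mod 2π = 4.874960 rad, q = (β − φ) mod 2π = 1.263363 rad → L = 2.89·(4.874960 + 8.609706 + 1.263363) = 2.89·14.748028 = 42.621802 m
RSR: p² = 2 + d² − 2cos(α−β) + 2d(sin β − sin α) = 73.050199; p = √p² = 8.546941; φ = atan2(cos α − cos β, d − sin α + sin β) = -0.016532 rad; t = (α − φ) mod 2π = 1.441169 rad, q = (φ − β) mod 2π = 4.986879 rad → L = 2.89·(1.441169 + 8.546941 + 4.986879) = 2.89·14.974989 = 43.277717 m
LSR: p² = d² − 2 + 2cos(α−β) + 2d(sin α + sin β) = 106.951130; p = √p² = 10.341718; φ = atan2(−cos α − cos β, d + sin α + sin β) − atan2(−2, p) = 0.149955 rad; t = (φ − α) mod 2π = 5.008503 rad, q = (φ − β) mod 2π = 5.153366 rad → L = 2.89·(5.008503 + 10.341718 + 5.153366) = 2.89·20.503587 = 59.255367 m
RSL: p² = d² − 2 + 2cos(α−β) − 2d(sin α + sin β) = 40.142304; p = √p² = 6.335795; φ = atan2(cos α + cos β, d − sin α − sin β) − atan2(2, p) = -0.240614 rad; t = (α − φ) mod 2π = 1.665250 rad, q = (β − φ) mod 2π = 1.520388 rad → L = 2.89·(1.665250 + 6.335795 + 1.520388) = 2.89·9.521434 = 27.516944 m
RLR: c = (6 − d² + 2cos(α−β) + 2d(sin α − sin β))/8 = -8.131275, |c| > 1 → infeasible
LRL: c = (6 − d² + 2cos(α−β) − 2d(sin α − sin β))/8 = -8.265879, |c| > 1 → infeasible
Shortest: RSL with L = 27.516944 m ≈ 27.5169 m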